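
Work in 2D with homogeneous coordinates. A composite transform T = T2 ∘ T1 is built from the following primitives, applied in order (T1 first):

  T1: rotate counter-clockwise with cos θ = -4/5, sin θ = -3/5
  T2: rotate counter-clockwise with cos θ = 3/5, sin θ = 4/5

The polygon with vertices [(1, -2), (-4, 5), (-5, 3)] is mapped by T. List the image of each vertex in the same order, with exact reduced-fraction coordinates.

image vertices: (-2, -1), (5, 4), (3, 5)

T1 rotate counter-clockwise with cos θ = -4/5, sin θ = -3/5: (1, -2) → (-2, 1); (-4, 5) → (31/5, -8/5); (-5, 3) → (29/5, 3/5)
T2 rotate counter-clockwise with cos θ = 3/5, sin θ = 4/5: (-2, 1) → (-2, -1); (31/5, -8/5) → (5, 4); (29/5, 3/5) → (3, 5)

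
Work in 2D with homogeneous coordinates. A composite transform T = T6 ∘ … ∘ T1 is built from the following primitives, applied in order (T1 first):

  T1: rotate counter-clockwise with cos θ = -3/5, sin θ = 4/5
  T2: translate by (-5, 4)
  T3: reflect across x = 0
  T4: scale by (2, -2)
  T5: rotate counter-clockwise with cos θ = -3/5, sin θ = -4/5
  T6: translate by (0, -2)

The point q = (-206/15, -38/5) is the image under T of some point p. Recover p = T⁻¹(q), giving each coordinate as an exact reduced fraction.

p = (2/3, 6/5)

T1 = [-3/5 -4/5 0; 4/5 -3/5 0; 0 0 1]
T2·T1 = [-3/5 -4/5 -5; 4/5 -3/5 4; 0 0 1]
T3·…·T1 = [3/5 4/5 5; 4/5 -3/5 4; 0 0 1]
T4·…·T1 = [6/5 8/5 10; -8/5 6/5 -8; 0 0 1]
T5·…·T1 = [-2 0 -62/5; 0 -2 -16/5; 0 0 1]
T6·…·T1 = [-2 0 -62/5; 0 -2 -26/5; 0 0 1]
det M = 4; M⁻¹ = [-1/2 0 -31/5; 0 -1/2 -13/5; 0 0 1]
M⁻¹ · (-206/15, -38/5)ᵀ = (2/3, 6/5)ᵀ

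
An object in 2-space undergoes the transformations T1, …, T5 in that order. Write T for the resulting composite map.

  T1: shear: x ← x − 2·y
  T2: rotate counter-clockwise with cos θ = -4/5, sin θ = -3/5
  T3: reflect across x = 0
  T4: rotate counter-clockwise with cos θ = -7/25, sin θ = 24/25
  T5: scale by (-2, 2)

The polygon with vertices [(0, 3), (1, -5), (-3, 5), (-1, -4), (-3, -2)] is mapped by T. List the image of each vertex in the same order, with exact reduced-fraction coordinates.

image vertices: (-174/125, -1668/125), (202/125, 3014/125), (-26/125, -3482/125), (64/25, 398/25), (76/25, 82/25)

T1 shear: x ← x − 2·y: (0, 3) → (-6, 3); (1, -5) → (11, -5); (-3, 5) → (-13, 5); (-1, -4) → (7, -4); (-3, -2) → (1, -2)
T2 rotate counter-clockwise with cos θ = -4/5, sin θ = -3/5: (-6, 3) → (33/5, 6/5); (11, -5) → (-59/5, -13/5); (-13, 5) → (67/5, 19/5); (7, -4) → (-8, -1); (1, -2) → (-2, 1)
T3 reflect across x = 0: (33/5, 6/5) → (-33/5, 6/5); (-59/5, -13/5) → (59/5, -13/5); (67/5, 19/5) → (-67/5, 19/5); (-8, -1) → (8, -1); (-2, 1) → (2, 1)
T4 rotate counter-clockwise with cos θ = -7/25, sin θ = 24/25: (-33/5, 6/5) → (87/125, -834/125); (59/5, -13/5) → (-101/125, 1507/125); (-67/5, 19/5) → (13/125, -1741/125); (8, -1) → (-32/25, 199/25); (2, 1) → (-38/25, 41/25)
T5 scale by (-2, 2): (87/125, -834/125) → (-174/125, -1668/125); (-101/125, 1507/125) → (202/125, 3014/125); (13/125, -1741/125) → (-26/125, -3482/125); (-32/25, 199/25) → (64/25, 398/25); (-38/25, 41/25) → (76/25, 82/25)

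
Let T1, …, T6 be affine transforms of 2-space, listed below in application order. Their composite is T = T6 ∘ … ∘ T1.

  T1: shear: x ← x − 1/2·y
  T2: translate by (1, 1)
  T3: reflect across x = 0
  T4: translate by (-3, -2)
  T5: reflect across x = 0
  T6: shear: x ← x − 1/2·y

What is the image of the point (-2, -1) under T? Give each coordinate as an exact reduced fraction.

T1 shear: x ← x − 1/2·y: (-2, -1) → (-3/2, -1)
T2 translate by (1, 1): (-3/2, -1) → (-1/2, 0)
T3 reflect across x = 0: (-1/2, 0) → (1/2, 0)
T4 translate by (-3, -2): (1/2, 0) → (-5/2, -2)
T5 reflect across x = 0: (-5/2, -2) → (5/2, -2)
T6 shear: x ← x − 1/2·y: (5/2, -2) → (7/2, -2)

T(p) = (7/2, -2)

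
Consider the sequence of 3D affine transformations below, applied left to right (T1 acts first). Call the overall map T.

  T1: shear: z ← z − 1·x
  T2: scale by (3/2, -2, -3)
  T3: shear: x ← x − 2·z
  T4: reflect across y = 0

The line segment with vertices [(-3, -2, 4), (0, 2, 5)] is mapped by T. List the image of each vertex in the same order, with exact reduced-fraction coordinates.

T1 shear: z ← z − 1·x: (-3, -2, 4) → (-3, -2, 7); (0, 2, 5) → (0, 2, 5)
T2 scale by (3/2, -2, -3): (-3, -2, 7) → (-9/2, 4, -21); (0, 2, 5) → (0, -4, -15)
T3 shear: x ← x − 2·z: (-9/2, 4, -21) → (75/2, 4, -21); (0, -4, -15) → (30, -4, -15)
T4 reflect across y = 0: (75/2, 4, -21) → (75/2, -4, -21); (30, -4, -15) → (30, 4, -15)

image vertices: (75/2, -4, -21), (30, 4, -15)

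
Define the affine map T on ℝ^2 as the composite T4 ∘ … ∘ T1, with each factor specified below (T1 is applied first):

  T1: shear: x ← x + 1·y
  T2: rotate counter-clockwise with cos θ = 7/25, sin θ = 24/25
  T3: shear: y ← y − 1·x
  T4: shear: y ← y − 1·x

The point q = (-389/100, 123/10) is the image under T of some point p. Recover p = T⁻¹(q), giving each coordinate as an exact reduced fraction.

T1 = [1 1 0; 0 1 0; 0 0 1]
T2·T1 = [7/25 -17/25 0; 24/25 31/25 0; 0 0 1]
T3·…·T1 = [7/25 -17/25 0; 17/25 48/25 0; 0 0 1]
T4·…·T1 = [7/25 -17/25 0; 2/5 13/5 0; 0 0 1]
det M = 1; M⁻¹ = [13/5 17/25 0; -2/5 7/25 0; 0 0 1]
M⁻¹ · (-389/100, 123/10)ᵀ = (-7/4, 5)ᵀ

p = (-7/4, 5)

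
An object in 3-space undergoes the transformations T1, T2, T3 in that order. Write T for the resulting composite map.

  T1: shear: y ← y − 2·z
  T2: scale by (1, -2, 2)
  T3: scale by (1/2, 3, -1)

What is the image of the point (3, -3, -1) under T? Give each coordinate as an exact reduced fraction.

T1 shear: y ← y − 2·z: (3, -3, -1) → (3, -1, -1)
T2 scale by (1, -2, 2): (3, -1, -1) → (3, 2, -2)
T3 scale by (1/2, 3, -1): (3, 2, -2) → (3/2, 6, 2)

T(p) = (3/2, 6, 2)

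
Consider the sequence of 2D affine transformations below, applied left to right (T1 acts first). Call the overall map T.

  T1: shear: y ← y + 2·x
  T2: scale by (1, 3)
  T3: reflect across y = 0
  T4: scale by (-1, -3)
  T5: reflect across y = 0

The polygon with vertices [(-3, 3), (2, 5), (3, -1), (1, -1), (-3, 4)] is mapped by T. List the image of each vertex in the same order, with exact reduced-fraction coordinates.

T1 shear: y ← y + 2·x: (-3, 3) → (-3, -3); (2, 5) → (2, 9); (3, -1) → (3, 5); (1, -1) → (1, 1); (-3, 4) → (-3, -2)
T2 scale by (1, 3): (-3, -3) → (-3, -9); (2, 9) → (2, 27); (3, 5) → (3, 15); (1, 1) → (1, 3); (-3, -2) → (-3, -6)
T3 reflect across y = 0: (-3, -9) → (-3, 9); (2, 27) → (2, -27); (3, 15) → (3, -15); (1, 3) → (1, -3); (-3, -6) → (-3, 6)
T4 scale by (-1, -3): (-3, 9) → (3, -27); (2, -27) → (-2, 81); (3, -15) → (-3, 45); (1, -3) → (-1, 9); (-3, 6) → (3, -18)
T5 reflect across y = 0: (3, -27) → (3, 27); (-2, 81) → (-2, -81); (-3, 45) → (-3, -45); (-1, 9) → (-1, -9); (3, -18) → (3, 18)

image vertices: (3, 27), (-2, -81), (-3, -45), (-1, -9), (3, 18)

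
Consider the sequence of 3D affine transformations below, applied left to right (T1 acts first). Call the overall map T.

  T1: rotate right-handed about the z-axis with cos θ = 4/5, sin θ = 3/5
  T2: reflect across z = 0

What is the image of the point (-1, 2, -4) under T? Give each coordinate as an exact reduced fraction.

T(p) = (-2, 1, 4)

T1 rotate right-handed about the z-axis with cos θ = 4/5, sin θ = 3/5: (-1, 2, -4) → (-2, 1, -4)
T2 reflect across z = 0: (-2, 1, -4) → (-2, 1, 4)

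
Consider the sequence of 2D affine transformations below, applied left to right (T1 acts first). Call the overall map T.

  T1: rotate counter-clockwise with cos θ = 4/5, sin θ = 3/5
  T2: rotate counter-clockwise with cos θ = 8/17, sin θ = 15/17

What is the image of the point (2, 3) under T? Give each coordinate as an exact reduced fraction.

T1 rotate counter-clockwise with cos θ = 4/5, sin θ = 3/5: (2, 3) → (-1/5, 18/5)
T2 rotate counter-clockwise with cos θ = 8/17, sin θ = 15/17: (-1/5, 18/5) → (-278/85, 129/85)

T(p) = (-278/85, 129/85)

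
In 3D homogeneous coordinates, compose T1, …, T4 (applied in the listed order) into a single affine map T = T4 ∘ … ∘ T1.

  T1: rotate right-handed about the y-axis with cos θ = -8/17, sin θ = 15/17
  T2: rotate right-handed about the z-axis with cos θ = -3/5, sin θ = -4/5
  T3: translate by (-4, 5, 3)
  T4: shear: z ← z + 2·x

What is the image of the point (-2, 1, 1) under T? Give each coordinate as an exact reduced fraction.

T(p) = (-73/17, 50/17, -73/17)

T1 rotate right-handed about the y-axis with cos θ = -8/17, sin θ = 15/17: (-2, 1, 1) → (31/17, 1, 22/17)
T2 rotate right-handed about the z-axis with cos θ = -3/5, sin θ = -4/5: (31/17, 1, 22/17) → (-5/17, -35/17, 22/17)
T3 translate by (-4, 5, 3): (-5/17, -35/17, 22/17) → (-73/17, 50/17, 73/17)
T4 shear: z ← z + 2·x: (-73/17, 50/17, 73/17) → (-73/17, 50/17, -73/17)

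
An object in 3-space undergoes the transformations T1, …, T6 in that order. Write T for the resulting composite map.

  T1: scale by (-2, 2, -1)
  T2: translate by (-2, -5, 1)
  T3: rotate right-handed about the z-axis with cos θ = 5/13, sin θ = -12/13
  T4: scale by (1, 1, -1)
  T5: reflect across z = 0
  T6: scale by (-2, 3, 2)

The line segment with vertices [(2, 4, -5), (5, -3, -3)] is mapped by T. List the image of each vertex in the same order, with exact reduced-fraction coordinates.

image vertices: (-12/13, 261/13, 12), (384/13, 267/13, 8)

T1 scale by (-2, 2, -1): (2, 4, -5) → (-4, 8, 5); (5, -3, -3) → (-10, -6, 3)
T2 translate by (-2, -5, 1): (-4, 8, 5) → (-6, 3, 6); (-10, -6, 3) → (-12, -11, 4)
T3 rotate right-handed about the z-axis with cos θ = 5/13, sin θ = -12/13: (-6, 3, 6) → (6/13, 87/13, 6); (-12, -11, 4) → (-192/13, 89/13, 4)
T4 scale by (1, 1, -1): (6/13, 87/13, 6) → (6/13, 87/13, -6); (-192/13, 89/13, 4) → (-192/13, 89/13, -4)
T5 reflect across z = 0: (6/13, 87/13, -6) → (6/13, 87/13, 6); (-192/13, 89/13, -4) → (-192/13, 89/13, 4)
T6 scale by (-2, 3, 2): (6/13, 87/13, 6) → (-12/13, 261/13, 12); (-192/13, 89/13, 4) → (384/13, 267/13, 8)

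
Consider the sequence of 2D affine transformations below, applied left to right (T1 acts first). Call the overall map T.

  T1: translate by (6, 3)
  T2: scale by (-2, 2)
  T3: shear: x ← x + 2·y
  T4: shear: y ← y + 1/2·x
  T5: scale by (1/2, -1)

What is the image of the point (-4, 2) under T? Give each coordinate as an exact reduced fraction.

T(p) = (8, -18)

T1 translate by (6, 3): (-4, 2) → (2, 5)
T2 scale by (-2, 2): (2, 5) → (-4, 10)
T3 shear: x ← x + 2·y: (-4, 10) → (16, 10)
T4 shear: y ← y + 1/2·x: (16, 10) → (16, 18)
T5 scale by (1/2, -1): (16, 18) → (8, -18)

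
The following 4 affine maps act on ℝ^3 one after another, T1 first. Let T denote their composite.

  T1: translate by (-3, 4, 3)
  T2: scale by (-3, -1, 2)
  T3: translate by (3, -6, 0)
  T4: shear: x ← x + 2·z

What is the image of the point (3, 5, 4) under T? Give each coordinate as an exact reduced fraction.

T1 translate by (-3, 4, 3): (3, 5, 4) → (0, 9, 7)
T2 scale by (-3, -1, 2): (0, 9, 7) → (0, -9, 14)
T3 translate by (3, -6, 0): (0, -9, 14) → (3, -15, 14)
T4 shear: x ← x + 2·z: (3, -15, 14) → (31, -15, 14)

T(p) = (31, -15, 14)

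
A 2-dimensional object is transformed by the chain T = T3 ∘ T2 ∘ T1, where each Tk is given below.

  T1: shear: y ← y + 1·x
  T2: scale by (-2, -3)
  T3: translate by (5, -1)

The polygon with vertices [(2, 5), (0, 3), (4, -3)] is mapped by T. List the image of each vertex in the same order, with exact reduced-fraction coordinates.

T1 shear: y ← y + 1·x: (2, 5) → (2, 7); (0, 3) → (0, 3); (4, -3) → (4, 1)
T2 scale by (-2, -3): (2, 7) → (-4, -21); (0, 3) → (0, -9); (4, 1) → (-8, -3)
T3 translate by (5, -1): (-4, -21) → (1, -22); (0, -9) → (5, -10); (-8, -3) → (-3, -4)

image vertices: (1, -22), (5, -10), (-3, -4)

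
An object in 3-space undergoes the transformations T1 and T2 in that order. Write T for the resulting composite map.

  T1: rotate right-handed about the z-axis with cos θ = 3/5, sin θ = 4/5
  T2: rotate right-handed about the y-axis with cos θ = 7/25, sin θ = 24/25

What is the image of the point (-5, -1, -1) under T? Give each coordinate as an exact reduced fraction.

T1 rotate right-handed about the z-axis with cos θ = 3/5, sin θ = 4/5: (-5, -1, -1) → (-11/5, -23/5, -1)
T2 rotate right-handed about the y-axis with cos θ = 7/25, sin θ = 24/25: (-11/5, -23/5, -1) → (-197/125, -23/5, 229/125)

T(p) = (-197/125, -23/5, 229/125)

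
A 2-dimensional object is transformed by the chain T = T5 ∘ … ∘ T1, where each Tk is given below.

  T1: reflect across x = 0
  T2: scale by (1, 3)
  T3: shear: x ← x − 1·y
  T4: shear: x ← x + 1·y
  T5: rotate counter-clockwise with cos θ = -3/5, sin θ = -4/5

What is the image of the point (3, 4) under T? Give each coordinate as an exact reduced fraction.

T(p) = (57/5, -24/5)

T1 reflect across x = 0: (3, 4) → (-3, 4)
T2 scale by (1, 3): (-3, 4) → (-3, 12)
T3 shear: x ← x − 1·y: (-3, 12) → (-15, 12)
T4 shear: x ← x + 1·y: (-15, 12) → (-3, 12)
T5 rotate counter-clockwise with cos θ = -3/5, sin θ = -4/5: (-3, 12) → (57/5, -24/5)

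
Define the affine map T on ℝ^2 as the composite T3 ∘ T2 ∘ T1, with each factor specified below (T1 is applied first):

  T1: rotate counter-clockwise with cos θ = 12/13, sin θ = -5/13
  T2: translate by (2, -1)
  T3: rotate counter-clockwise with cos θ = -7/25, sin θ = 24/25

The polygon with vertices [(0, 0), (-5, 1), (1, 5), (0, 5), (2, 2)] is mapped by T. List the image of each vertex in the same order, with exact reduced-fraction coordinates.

image vertices: (2/5, 11/5), (-373/325, -864/325), (-1449/325, 1218/325), (-297/65, 179/65), (-444/325, 1433/325)

T1 rotate counter-clockwise with cos θ = 12/13, sin θ = -5/13: (0, 0) → (0, 0); (-5, 1) → (-55/13, 37/13); (1, 5) → (37/13, 55/13); (0, 5) → (25/13, 60/13); (2, 2) → (34/13, 14/13)
T2 translate by (2, -1): (0, 0) → (2, -1); (-55/13, 37/13) → (-29/13, 24/13); (37/13, 55/13) → (63/13, 42/13); (25/13, 60/13) → (51/13, 47/13); (34/13, 14/13) → (60/13, 1/13)
T3 rotate counter-clockwise with cos θ = -7/25, sin θ = 24/25: (2, -1) → (2/5, 11/5); (-29/13, 24/13) → (-373/325, -864/325); (63/13, 42/13) → (-1449/325, 1218/325); (51/13, 47/13) → (-297/65, 179/65); (60/13, 1/13) → (-444/325, 1433/325)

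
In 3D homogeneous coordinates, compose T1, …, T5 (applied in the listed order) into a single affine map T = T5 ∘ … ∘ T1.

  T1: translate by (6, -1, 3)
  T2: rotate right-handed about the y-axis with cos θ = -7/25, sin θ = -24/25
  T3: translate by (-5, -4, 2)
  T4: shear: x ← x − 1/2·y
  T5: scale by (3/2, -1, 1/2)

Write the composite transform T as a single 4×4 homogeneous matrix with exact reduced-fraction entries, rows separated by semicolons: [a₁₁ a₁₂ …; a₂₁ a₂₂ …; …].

T1 = [1 0 0 6; 0 1 0 -1; 0 0 1 3; 0 0 0 1]
T2·T1 = [-7/25 0 -24/25 -114/25; 0 1 0 -1; 24/25 0 -7/25 123/25; 0 0 0 1]
T3·…·T1 = [-7/25 0 -24/25 -239/25; 0 1 0 -5; 24/25 0 -7/25 173/25; 0 0 0 1]
T4·…·T1 = [-7/25 -1/2 -24/25 -353/50; 0 1 0 -5; 24/25 0 -7/25 173/25; 0 0 0 1]
T5·…·T1 = [-21/50 -3/4 -36/25 -1059/100; 0 -1 0 5; 12/25 0 -7/50 173/50; 0 0 0 1]

T = [-21/50 -3/4 -36/25 -1059/100; 0 -1 0 5; 12/25 0 -7/50 173/50; 0 0 0 1]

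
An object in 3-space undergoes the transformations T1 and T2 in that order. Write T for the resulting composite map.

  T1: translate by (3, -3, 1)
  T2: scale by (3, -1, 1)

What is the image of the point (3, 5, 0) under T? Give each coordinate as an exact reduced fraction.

T(p) = (18, -2, 1)

T1 translate by (3, -3, 1): (3, 5, 0) → (6, 2, 1)
T2 scale by (3, -1, 1): (6, 2, 1) → (18, -2, 1)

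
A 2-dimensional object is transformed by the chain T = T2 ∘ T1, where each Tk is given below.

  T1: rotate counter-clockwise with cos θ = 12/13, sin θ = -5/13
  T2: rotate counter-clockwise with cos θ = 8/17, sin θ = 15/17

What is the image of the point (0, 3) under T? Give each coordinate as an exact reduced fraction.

T(p) = (-420/221, 513/221)

T1 rotate counter-clockwise with cos θ = 12/13, sin θ = -5/13: (0, 3) → (15/13, 36/13)
T2 rotate counter-clockwise with cos θ = 8/17, sin θ = 15/17: (15/13, 36/13) → (-420/221, 513/221)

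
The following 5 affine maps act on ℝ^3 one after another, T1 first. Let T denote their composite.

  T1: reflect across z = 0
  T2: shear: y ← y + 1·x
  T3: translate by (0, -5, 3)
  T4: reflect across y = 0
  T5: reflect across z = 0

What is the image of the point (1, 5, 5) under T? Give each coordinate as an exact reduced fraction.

T1 reflect across z = 0: (1, 5, 5) → (1, 5, -5)
T2 shear: y ← y + 1·x: (1, 5, -5) → (1, 6, -5)
T3 translate by (0, -5, 3): (1, 6, -5) → (1, 1, -2)
T4 reflect across y = 0: (1, 1, -2) → (1, -1, -2)
T5 reflect across z = 0: (1, -1, -2) → (1, -1, 2)

T(p) = (1, -1, 2)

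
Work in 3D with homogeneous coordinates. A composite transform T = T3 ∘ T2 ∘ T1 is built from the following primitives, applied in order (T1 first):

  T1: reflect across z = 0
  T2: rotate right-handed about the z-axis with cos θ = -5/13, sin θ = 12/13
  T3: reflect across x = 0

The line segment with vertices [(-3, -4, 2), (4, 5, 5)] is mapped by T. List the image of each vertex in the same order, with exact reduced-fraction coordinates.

T1 reflect across z = 0: (-3, -4, 2) → (-3, -4, -2); (4, 5, 5) → (4, 5, -5)
T2 rotate right-handed about the z-axis with cos θ = -5/13, sin θ = 12/13: (-3, -4, -2) → (63/13, -16/13, -2); (4, 5, -5) → (-80/13, 23/13, -5)
T3 reflect across x = 0: (63/13, -16/13, -2) → (-63/13, -16/13, -2); (-80/13, 23/13, -5) → (80/13, 23/13, -5)

image vertices: (-63/13, -16/13, -2), (80/13, 23/13, -5)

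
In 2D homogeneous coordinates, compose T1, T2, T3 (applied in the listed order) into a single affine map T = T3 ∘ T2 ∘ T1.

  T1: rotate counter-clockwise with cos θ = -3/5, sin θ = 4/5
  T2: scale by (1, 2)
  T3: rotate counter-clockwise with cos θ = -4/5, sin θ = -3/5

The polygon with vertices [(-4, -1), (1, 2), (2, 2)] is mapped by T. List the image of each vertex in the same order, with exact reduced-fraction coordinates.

T1 rotate counter-clockwise with cos θ = -3/5, sin θ = 4/5: (-4, -1) → (16/5, -13/5); (1, 2) → (-11/5, -2/5); (2, 2) → (-14/5, 2/5)
T2 scale by (1, 2): (16/5, -13/5) → (16/5, -26/5); (-11/5, -2/5) → (-11/5, -4/5); (-14/5, 2/5) → (-14/5, 4/5)
T3 rotate counter-clockwise with cos θ = -4/5, sin θ = -3/5: (16/5, -26/5) → (-142/25, 56/25); (-11/5, -4/5) → (32/25, 49/25); (-14/5, 4/5) → (68/25, 26/25)

image vertices: (-142/25, 56/25), (32/25, 49/25), (68/25, 26/25)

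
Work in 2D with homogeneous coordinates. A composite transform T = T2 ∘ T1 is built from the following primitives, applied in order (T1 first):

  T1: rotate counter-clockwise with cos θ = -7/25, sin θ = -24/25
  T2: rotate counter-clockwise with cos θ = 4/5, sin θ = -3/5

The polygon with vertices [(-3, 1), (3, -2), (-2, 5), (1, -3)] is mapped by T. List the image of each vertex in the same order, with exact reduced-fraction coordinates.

image vertices: (3, 1), (-18/5, -1/5), (23/5, -14/5), (-13/5, 9/5)

T1 rotate counter-clockwise with cos θ = -7/25, sin θ = -24/25: (-3, 1) → (9/5, 13/5); (3, -2) → (-69/25, -58/25); (-2, 5) → (134/25, 13/25); (1, -3) → (-79/25, -3/25)
T2 rotate counter-clockwise with cos θ = 4/5, sin θ = -3/5: (9/5, 13/5) → (3, 1); (-69/25, -58/25) → (-18/5, -1/5); (134/25, 13/25) → (23/5, -14/5); (-79/25, -3/25) → (-13/5, 9/5)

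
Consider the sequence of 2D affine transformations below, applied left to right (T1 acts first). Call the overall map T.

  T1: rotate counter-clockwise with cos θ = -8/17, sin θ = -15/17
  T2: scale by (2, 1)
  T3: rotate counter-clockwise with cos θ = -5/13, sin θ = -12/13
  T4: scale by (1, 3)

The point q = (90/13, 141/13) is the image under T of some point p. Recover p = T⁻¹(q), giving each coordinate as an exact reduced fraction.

T1 = [-8/17 15/17 0; -15/17 -8/17 0; 0 0 1]
T2·T1 = [-16/17 30/17 0; -15/17 -8/17 0; 0 0 1]
T3·…·T1 = [-100/221 -246/221 0; 267/221 -320/221 0; 0 0 1]
T4·…·T1 = [-100/221 -246/221 0; 801/221 -960/221 0; 0 0 1]
det M = 6; M⁻¹ = [-160/221 41/221 0; -267/442 -50/663 0; 0 0 1]
M⁻¹ · (90/13, 141/13)ᵀ = (-3, -5)ᵀ

p = (-3, -5)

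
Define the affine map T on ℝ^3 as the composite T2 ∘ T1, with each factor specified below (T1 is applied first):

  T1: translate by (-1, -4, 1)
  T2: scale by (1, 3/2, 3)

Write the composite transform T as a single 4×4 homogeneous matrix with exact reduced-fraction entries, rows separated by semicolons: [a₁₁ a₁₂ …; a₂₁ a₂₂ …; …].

T1 = [1 0 0 -1; 0 1 0 -4; 0 0 1 1; 0 0 0 1]
T2·T1 = [1 0 0 -1; 0 3/2 0 -6; 0 0 3 3; 0 0 0 1]

T = [1 0 0 -1; 0 3/2 0 -6; 0 0 3 3; 0 0 0 1]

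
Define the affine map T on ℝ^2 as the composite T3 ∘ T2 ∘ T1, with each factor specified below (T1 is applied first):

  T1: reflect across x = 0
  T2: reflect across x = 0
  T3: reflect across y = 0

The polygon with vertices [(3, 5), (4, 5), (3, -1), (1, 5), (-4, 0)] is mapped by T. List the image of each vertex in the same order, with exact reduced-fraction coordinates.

image vertices: (3, -5), (4, -5), (3, 1), (1, -5), (-4, 0)

T1 reflect across x = 0: (3, 5) → (-3, 5); (4, 5) → (-4, 5); (3, -1) → (-3, -1); (1, 5) → (-1, 5); (-4, 0) → (4, 0)
T2 reflect across x = 0: (-3, 5) → (3, 5); (-4, 5) → (4, 5); (-3, -1) → (3, -1); (-1, 5) → (1, 5); (4, 0) → (-4, 0)
T3 reflect across y = 0: (3, 5) → (3, -5); (4, 5) → (4, -5); (3, -1) → (3, 1); (1, 5) → (1, -5); (-4, 0) → (-4, 0)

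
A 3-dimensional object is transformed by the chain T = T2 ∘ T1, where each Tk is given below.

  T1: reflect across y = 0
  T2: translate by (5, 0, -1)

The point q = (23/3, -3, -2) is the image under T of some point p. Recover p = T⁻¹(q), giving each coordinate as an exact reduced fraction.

T1 = [1 0 0 0; 0 -1 0 0; 0 0 1 0; 0 0 0 1]
T2·T1 = [1 0 0 5; 0 -1 0 0; 0 0 1 -1; 0 0 0 1]
det M = -1; M⁻¹ = [1 0 0 -5; 0 -1 0 0; 0 0 1 1; 0 0 0 1]
M⁻¹ · (23/3, -3, -2)ᵀ = (8/3, 3, -1)ᵀ

p = (8/3, 3, -1)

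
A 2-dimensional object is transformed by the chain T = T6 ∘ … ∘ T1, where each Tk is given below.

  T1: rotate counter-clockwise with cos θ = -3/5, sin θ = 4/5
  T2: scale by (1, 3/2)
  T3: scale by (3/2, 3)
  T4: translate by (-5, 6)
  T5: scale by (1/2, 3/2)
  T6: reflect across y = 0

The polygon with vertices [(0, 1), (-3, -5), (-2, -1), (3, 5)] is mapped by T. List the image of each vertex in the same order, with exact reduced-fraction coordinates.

image vertices: (-31/10, -99/20), (37/20, -261/20), (-1, -9/4), (-137/20, -99/20)

T1 rotate counter-clockwise with cos θ = -3/5, sin θ = 4/5: (0, 1) → (-4/5, -3/5); (-3, -5) → (29/5, 3/5); (-2, -1) → (2, -1); (3, 5) → (-29/5, -3/5)
T2 scale by (1, 3/2): (-4/5, -3/5) → (-4/5, -9/10); (29/5, 3/5) → (29/5, 9/10); (2, -1) → (2, -3/2); (-29/5, -3/5) → (-29/5, -9/10)
T3 scale by (3/2, 3): (-4/5, -9/10) → (-6/5, -27/10); (29/5, 9/10) → (87/10, 27/10); (2, -3/2) → (3, -9/2); (-29/5, -9/10) → (-87/10, -27/10)
T4 translate by (-5, 6): (-6/5, -27/10) → (-31/5, 33/10); (87/10, 27/10) → (37/10, 87/10); (3, -9/2) → (-2, 3/2); (-87/10, -27/10) → (-137/10, 33/10)
T5 scale by (1/2, 3/2): (-31/5, 33/10) → (-31/10, 99/20); (37/10, 87/10) → (37/20, 261/20); (-2, 3/2) → (-1, 9/4); (-137/10, 33/10) → (-137/20, 99/20)
T6 reflect across y = 0: (-31/10, 99/20) → (-31/10, -99/20); (37/20, 261/20) → (37/20, -261/20); (-1, 9/4) → (-1, -9/4); (-137/20, 99/20) → (-137/20, -99/20)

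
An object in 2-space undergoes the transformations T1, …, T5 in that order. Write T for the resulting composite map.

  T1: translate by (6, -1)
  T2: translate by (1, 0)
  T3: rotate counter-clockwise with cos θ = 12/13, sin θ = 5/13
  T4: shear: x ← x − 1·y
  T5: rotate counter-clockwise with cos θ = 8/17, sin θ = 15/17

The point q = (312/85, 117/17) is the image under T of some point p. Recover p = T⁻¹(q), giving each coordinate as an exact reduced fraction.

T1 = [1 0 6; 0 1 -1; 0 0 1]
T2·T1 = [1 0 7; 0 1 -1; 0 0 1]
T3·…·T1 = [12/13 -5/13 89/13; 5/13 12/13 23/13; 0 0 1]
T4·…·T1 = [7/13 -17/13 66/13; 5/13 12/13 23/13; 0 0 1]
T5·…·T1 = [-19/221 -316/221 183/221; 145/221 -159/221 1174/221; 0 0 1]
det M = 1; M⁻¹ = [-159/221 316/221 -7; -145/221 -19/221 1; 0 0 1]
M⁻¹ · (312/85, 117/17)ᵀ = (1/5, -2)ᵀ

p = (1/5, -2)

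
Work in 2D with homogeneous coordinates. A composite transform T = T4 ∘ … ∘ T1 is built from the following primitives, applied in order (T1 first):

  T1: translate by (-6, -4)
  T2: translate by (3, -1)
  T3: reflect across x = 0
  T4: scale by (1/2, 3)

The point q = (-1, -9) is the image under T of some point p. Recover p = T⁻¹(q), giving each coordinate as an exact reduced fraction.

T1 = [1 0 -6; 0 1 -4; 0 0 1]
T2·T1 = [1 0 -3; 0 1 -5; 0 0 1]
T3·…·T1 = [-1 0 3; 0 1 -5; 0 0 1]
T4·…·T1 = [-1/2 0 3/2; 0 3 -15; 0 0 1]
det M = -3/2; M⁻¹ = [-2 0 3; 0 1/3 5; 0 0 1]
M⁻¹ · (-1, -9)ᵀ = (5, 2)ᵀ

p = (5, 2)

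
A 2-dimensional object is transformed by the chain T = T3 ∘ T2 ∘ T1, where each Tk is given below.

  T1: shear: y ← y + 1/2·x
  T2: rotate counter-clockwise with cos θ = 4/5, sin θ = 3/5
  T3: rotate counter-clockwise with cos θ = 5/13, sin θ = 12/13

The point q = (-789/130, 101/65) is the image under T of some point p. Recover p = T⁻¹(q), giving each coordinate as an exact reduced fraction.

T1 = [1 0 0; 1/2 1 0; 0 0 1]
T2·T1 = [1/2 -3/5 0; 1 4/5 0; 0 0 1]
T3·…·T1 = [-19/26 -63/65 0; 11/13 -16/65 0; 0 0 1]
det M = 1; M⁻¹ = [-16/65 63/65 0; -11/13 -19/26 0; 0 0 1]
M⁻¹ · (-789/130, 101/65)ᵀ = (3, 4)ᵀ

p = (3, 4)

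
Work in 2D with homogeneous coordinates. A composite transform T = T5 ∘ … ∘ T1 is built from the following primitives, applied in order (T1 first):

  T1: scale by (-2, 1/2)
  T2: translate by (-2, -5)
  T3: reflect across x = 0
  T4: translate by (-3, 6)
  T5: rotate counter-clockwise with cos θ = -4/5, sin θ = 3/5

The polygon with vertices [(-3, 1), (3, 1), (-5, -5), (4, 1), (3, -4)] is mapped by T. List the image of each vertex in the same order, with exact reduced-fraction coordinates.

T1 scale by (-2, 1/2): (-3, 1) → (6, 1/2); (3, 1) → (-6, 1/2); (-5, -5) → (10, -5/2); (4, 1) → (-8, 1/2); (3, -4) → (-6, -2)
T2 translate by (-2, -5): (6, 1/2) → (4, -9/2); (-6, 1/2) → (-8, -9/2); (10, -5/2) → (8, -15/2); (-8, 1/2) → (-10, -9/2); (-6, -2) → (-8, -7)
T3 reflect across x = 0: (4, -9/2) → (-4, -9/2); (-8, -9/2) → (8, -9/2); (8, -15/2) → (-8, -15/2); (-10, -9/2) → (10, -9/2); (-8, -7) → (8, -7)
T4 translate by (-3, 6): (-4, -9/2) → (-7, 3/2); (8, -9/2) → (5, 3/2); (-8, -15/2) → (-11, -3/2); (10, -9/2) → (7, 3/2); (8, -7) → (5, -1)
T5 rotate counter-clockwise with cos θ = -4/5, sin θ = 3/5: (-7, 3/2) → (47/10, -27/5); (5, 3/2) → (-49/10, 9/5); (-11, -3/2) → (97/10, -27/5); (7, 3/2) → (-13/2, 3); (5, -1) → (-17/5, 19/5)

image vertices: (47/10, -27/5), (-49/10, 9/5), (97/10, -27/5), (-13/2, 3), (-17/5, 19/5)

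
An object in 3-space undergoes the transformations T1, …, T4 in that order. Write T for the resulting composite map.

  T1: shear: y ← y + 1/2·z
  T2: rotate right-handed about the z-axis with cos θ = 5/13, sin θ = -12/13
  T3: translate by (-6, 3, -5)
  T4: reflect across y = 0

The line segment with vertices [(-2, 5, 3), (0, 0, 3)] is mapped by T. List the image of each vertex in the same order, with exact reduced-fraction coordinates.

image vertices: (-10/13, -191/26, -2), (-60/13, -93/26, -2)

T1 shear: y ← y + 1/2·z: (-2, 5, 3) → (-2, 13/2, 3); (0, 0, 3) → (0, 3/2, 3)
T2 rotate right-handed about the z-axis with cos θ = 5/13, sin θ = -12/13: (-2, 13/2, 3) → (68/13, 113/26, 3); (0, 3/2, 3) → (18/13, 15/26, 3)
T3 translate by (-6, 3, -5): (68/13, 113/26, 3) → (-10/13, 191/26, -2); (18/13, 15/26, 3) → (-60/13, 93/26, -2)
T4 reflect across y = 0: (-10/13, 191/26, -2) → (-10/13, -191/26, -2); (-60/13, 93/26, -2) → (-60/13, -93/26, -2)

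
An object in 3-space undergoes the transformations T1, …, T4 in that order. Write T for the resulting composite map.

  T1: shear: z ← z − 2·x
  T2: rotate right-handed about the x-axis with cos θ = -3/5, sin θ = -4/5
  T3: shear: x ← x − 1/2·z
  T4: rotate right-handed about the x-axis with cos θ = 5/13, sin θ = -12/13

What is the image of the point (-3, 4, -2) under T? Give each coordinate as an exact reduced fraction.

T1 shear: z ← z − 2·x: (-3, 4, -2) → (-3, 4, 4)
T2 rotate right-handed about the x-axis with cos θ = -3/5, sin θ = -4/5: (-3, 4, 4) → (-3, 4/5, -28/5)
T3 shear: x ← x − 1/2·z: (-3, 4/5, -28/5) → (-1/5, 4/5, -28/5)
T4 rotate right-handed about the x-axis with cos θ = 5/13, sin θ = -12/13: (-1/5, 4/5, -28/5) → (-1/5, -316/65, -188/65)

T(p) = (-1/5, -316/65, -188/65)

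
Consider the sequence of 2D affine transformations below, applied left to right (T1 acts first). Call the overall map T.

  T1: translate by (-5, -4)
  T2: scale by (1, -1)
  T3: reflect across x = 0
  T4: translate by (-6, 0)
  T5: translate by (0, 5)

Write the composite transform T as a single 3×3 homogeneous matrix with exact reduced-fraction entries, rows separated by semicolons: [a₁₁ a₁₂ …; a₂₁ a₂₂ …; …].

T1 = [1 0 -5; 0 1 -4; 0 0 1]
T2·T1 = [1 0 -5; 0 -1 4; 0 0 1]
T3·…·T1 = [-1 0 5; 0 -1 4; 0 0 1]
T4·…·T1 = [-1 0 -1; 0 -1 4; 0 0 1]
T5·…·T1 = [-1 0 -1; 0 -1 9; 0 0 1]

T = [-1 0 -1; 0 -1 9; 0 0 1]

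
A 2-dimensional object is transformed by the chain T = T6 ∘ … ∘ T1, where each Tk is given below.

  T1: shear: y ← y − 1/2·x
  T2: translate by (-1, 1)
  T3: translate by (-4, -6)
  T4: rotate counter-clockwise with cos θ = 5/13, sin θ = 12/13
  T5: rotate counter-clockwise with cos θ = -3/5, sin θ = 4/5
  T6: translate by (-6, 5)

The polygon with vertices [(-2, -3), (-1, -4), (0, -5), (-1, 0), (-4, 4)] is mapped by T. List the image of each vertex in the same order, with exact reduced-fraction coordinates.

image vertices: (-61/65, 878/65), (-148/65, 1913/130), (-47/13, 207/13), (-84/65, 1409/130), (193/65, 406/65)

T1 shear: y ← y − 1/2·x: (-2, -3) → (-2, -2); (-1, -4) → (-1, -7/2); (0, -5) → (0, -5); (-1, 0) → (-1, 1/2); (-4, 4) → (-4, 6)
T2 translate by (-1, 1): (-2, -2) → (-3, -1); (-1, -7/2) → (-2, -5/2); (0, -5) → (-1, -4); (-1, 1/2) → (-2, 3/2); (-4, 6) → (-5, 7)
T3 translate by (-4, -6): (-3, -1) → (-7, -7); (-2, -5/2) → (-6, -17/2); (-1, -4) → (-5, -10); (-2, 3/2) → (-6, -9/2); (-5, 7) → (-9, 1)
T4 rotate counter-clockwise with cos θ = 5/13, sin θ = 12/13: (-7, -7) → (49/13, -119/13); (-6, -17/2) → (72/13, -229/26); (-5, -10) → (95/13, -110/13); (-6, -9/2) → (24/13, -189/26); (-9, 1) → (-57/13, -103/13)
T5 rotate counter-clockwise with cos θ = -3/5, sin θ = 4/5: (49/13, -119/13) → (329/65, 553/65); (72/13, -229/26) → (242/65, 1263/130); (95/13, -110/13) → (31/13, 142/13); (24/13, -189/26) → (306/65, 759/130); (-57/13, -103/13) → (583/65, 81/65)
T6 translate by (-6, 5): (329/65, 553/65) → (-61/65, 878/65); (242/65, 1263/130) → (-148/65, 1913/130); (31/13, 142/13) → (-47/13, 207/13); (306/65, 759/130) → (-84/65, 1409/130); (583/65, 81/65) → (193/65, 406/65)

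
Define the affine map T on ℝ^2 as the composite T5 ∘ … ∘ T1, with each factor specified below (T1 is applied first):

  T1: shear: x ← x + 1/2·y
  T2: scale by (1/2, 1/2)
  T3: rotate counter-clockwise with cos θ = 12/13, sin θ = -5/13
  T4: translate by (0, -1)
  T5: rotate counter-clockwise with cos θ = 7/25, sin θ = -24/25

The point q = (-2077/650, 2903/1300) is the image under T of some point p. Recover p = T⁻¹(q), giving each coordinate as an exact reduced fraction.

p = (-2, -5)

T1 = [1 1/2 0; 0 1 0; 0 0 1]
T2·T1 = [1/2 1/4 0; 0 1/2 0; 0 0 1]
T3·…·T1 = [6/13 11/26 0; -5/26 19/52 0; 0 0 1]
T4·…·T1 = [6/13 11/26 0; -5/26 19/52 -1; 0 0 1]
T5·…·T1 = [-18/325 61/130 -24/25; -323/650 -79/260 -7/25; 0 0 1]
det M = 1/4; M⁻¹ = [-79/65 -122/65 -22/13; 646/325 -72/325 24/13; 0 0 1]
M⁻¹ · (-2077/650, 2903/1300)ᵀ = (-2, -5)ᵀ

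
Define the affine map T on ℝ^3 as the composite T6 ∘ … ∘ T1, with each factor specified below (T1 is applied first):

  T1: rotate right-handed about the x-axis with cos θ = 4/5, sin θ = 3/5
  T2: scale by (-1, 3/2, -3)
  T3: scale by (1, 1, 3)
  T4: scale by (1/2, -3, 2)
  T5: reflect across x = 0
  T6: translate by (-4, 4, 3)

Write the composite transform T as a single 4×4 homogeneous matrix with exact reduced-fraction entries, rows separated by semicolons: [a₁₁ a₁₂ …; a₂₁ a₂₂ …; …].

T1 = [1 0 0 0; 0 4/5 -3/5 0; 0 3/5 4/5 0; 0 0 0 1]
T2·T1 = [-1 0 0 0; 0 6/5 -9/10 0; 0 -9/5 -12/5 0; 0 0 0 1]
T3·…·T1 = [-1 0 0 0; 0 6/5 -9/10 0; 0 -27/5 -36/5 0; 0 0 0 1]
T4·…·T1 = [-1/2 0 0 0; 0 -18/5 27/10 0; 0 -54/5 -72/5 0; 0 0 0 1]
T5·…·T1 = [1/2 0 0 0; 0 -18/5 27/10 0; 0 -54/5 -72/5 0; 0 0 0 1]
T6·…·T1 = [1/2 0 0 -4; 0 -18/5 27/10 4; 0 -54/5 -72/5 3; 0 0 0 1]

T = [1/2 0 0 -4; 0 -18/5 27/10 4; 0 -54/5 -72/5 3; 0 0 0 1]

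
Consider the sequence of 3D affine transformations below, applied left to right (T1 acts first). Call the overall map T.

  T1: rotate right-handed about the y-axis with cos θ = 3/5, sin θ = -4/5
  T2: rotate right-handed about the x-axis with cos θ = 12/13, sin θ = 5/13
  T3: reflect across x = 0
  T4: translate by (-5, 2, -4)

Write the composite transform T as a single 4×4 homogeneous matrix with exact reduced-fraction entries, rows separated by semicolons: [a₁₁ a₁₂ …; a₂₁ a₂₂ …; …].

T1 = [3/5 0 -4/5 0; 0 1 0 0; 4/5 0 3/5 0; 0 0 0 1]
T2·T1 = [3/5 0 -4/5 0; -4/13 12/13 -3/13 0; 48/65 5/13 36/65 0; 0 0 0 1]
T3·…·T1 = [-3/5 0 4/5 0; -4/13 12/13 -3/13 0; 48/65 5/13 36/65 0; 0 0 0 1]
T4·…·T1 = [-3/5 0 4/5 -5; -4/13 12/13 -3/13 2; 48/65 5/13 36/65 -4; 0 0 0 1]

T = [-3/5 0 4/5 -5; -4/13 12/13 -3/13 2; 48/65 5/13 36/65 -4; 0 0 0 1]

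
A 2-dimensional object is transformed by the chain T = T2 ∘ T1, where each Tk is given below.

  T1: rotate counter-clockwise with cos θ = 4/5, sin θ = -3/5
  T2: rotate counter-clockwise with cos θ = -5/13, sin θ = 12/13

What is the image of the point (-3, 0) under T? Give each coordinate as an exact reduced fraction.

T(p) = (-48/65, -189/65)

T1 rotate counter-clockwise with cos θ = 4/5, sin θ = -3/5: (-3, 0) → (-12/5, 9/5)
T2 rotate counter-clockwise with cos θ = -5/13, sin θ = 12/13: (-12/5, 9/5) → (-48/65, -189/65)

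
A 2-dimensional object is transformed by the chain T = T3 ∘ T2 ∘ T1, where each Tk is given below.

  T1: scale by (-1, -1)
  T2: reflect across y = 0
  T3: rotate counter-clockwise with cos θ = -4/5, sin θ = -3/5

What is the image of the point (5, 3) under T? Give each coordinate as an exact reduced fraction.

T(p) = (29/5, 3/5)

T1 scale by (-1, -1): (5, 3) → (-5, -3)
T2 reflect across y = 0: (-5, -3) → (-5, 3)
T3 rotate counter-clockwise with cos θ = -4/5, sin θ = -3/5: (-5, 3) → (29/5, 3/5)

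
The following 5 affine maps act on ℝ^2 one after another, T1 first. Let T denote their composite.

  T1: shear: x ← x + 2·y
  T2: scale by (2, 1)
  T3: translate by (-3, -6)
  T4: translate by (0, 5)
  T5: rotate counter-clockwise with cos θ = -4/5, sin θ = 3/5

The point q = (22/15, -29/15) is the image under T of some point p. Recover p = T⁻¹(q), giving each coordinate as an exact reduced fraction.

p = (-3, 5/3)

T1 = [1 2 0; 0 1 0; 0 0 1]
T2·T1 = [2 4 0; 0 1 0; 0 0 1]
T3·…·T1 = [2 4 -3; 0 1 -6; 0 0 1]
T4·…·T1 = [2 4 -3; 0 1 -1; 0 0 1]
T5·…·T1 = [-8/5 -19/5 3; 6/5 8/5 -1; 0 0 1]
det M = 2; M⁻¹ = [4/5 19/10 -1/2; -3/5 -4/5 1; 0 0 1]
M⁻¹ · (22/15, -29/15)ᵀ = (-3, 5/3)ᵀ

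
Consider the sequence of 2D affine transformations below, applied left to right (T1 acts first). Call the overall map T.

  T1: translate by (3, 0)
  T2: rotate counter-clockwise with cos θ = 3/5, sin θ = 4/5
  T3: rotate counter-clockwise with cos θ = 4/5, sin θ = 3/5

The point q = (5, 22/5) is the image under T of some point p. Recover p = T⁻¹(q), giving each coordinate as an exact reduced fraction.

T1 = [1 0 3; 0 1 0; 0 0 1]
T2·T1 = [3/5 -4/5 9/5; 4/5 3/5 12/5; 0 0 1]
T3·…·T1 = [0 -1 0; 1 0 3; 0 0 1]
det M = 1; M⁻¹ = [0 1 -3; -1 0 0; 0 0 1]
M⁻¹ · (5, 22/5)ᵀ = (7/5, -5)ᵀ

p = (7/5, -5)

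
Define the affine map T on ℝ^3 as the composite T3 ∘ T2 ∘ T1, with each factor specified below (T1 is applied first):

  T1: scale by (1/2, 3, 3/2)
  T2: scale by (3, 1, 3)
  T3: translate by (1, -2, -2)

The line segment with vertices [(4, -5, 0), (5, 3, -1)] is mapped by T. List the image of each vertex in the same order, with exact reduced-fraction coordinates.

T1 scale by (1/2, 3, 3/2): (4, -5, 0) → (2, -15, 0); (5, 3, -1) → (5/2, 9, -3/2)
T2 scale by (3, 1, 3): (2, -15, 0) → (6, -15, 0); (5/2, 9, -3/2) → (15/2, 9, -9/2)
T3 translate by (1, -2, -2): (6, -15, 0) → (7, -17, -2); (15/2, 9, -9/2) → (17/2, 7, -13/2)

image vertices: (7, -17, -2), (17/2, 7, -13/2)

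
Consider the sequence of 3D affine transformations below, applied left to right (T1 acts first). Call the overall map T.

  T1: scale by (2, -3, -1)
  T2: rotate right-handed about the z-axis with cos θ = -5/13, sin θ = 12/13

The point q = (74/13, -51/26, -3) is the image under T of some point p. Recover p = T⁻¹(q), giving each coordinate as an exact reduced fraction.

p = (-2, 3/2, 3)

T1 = [2 0 0 0; 0 -3 0 0; 0 0 -1 0; 0 0 0 1]
T2·T1 = [-10/13 36/13 0 0; 24/13 15/13 0 0; 0 0 -1 0; 0 0 0 1]
det M = 6; M⁻¹ = [-5/26 6/13 0 0; 4/13 5/39 0 0; 0 0 -1 0; 0 0 0 1]
M⁻¹ · (74/13, -51/26, -3)ᵀ = (-2, 3/2, 3)ᵀ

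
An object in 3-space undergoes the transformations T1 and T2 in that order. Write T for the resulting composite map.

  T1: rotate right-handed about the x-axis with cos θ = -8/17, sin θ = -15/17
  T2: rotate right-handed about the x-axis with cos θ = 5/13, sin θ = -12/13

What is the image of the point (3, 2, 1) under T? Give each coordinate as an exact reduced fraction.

T1 rotate right-handed about the x-axis with cos θ = -8/17, sin θ = -15/17: (3, 2, 1) → (3, -1/17, -38/17)
T2 rotate right-handed about the x-axis with cos θ = 5/13, sin θ = -12/13: (3, -1/17, -38/17) → (3, -461/221, -178/221)

T(p) = (3, -461/221, -178/221)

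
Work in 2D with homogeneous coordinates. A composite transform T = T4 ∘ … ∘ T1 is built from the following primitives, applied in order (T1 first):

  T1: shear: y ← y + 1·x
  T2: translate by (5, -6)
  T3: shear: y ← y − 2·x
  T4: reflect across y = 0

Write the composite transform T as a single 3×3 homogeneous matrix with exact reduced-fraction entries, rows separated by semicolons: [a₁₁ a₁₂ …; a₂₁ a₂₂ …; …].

T = [1 0 5; 1 -1 16; 0 0 1]

T1 = [1 0 0; 1 1 0; 0 0 1]
T2·T1 = [1 0 5; 1 1 -6; 0 0 1]
T3·…·T1 = [1 0 5; -1 1 -16; 0 0 1]
T4·…·T1 = [1 0 5; 1 -1 16; 0 0 1]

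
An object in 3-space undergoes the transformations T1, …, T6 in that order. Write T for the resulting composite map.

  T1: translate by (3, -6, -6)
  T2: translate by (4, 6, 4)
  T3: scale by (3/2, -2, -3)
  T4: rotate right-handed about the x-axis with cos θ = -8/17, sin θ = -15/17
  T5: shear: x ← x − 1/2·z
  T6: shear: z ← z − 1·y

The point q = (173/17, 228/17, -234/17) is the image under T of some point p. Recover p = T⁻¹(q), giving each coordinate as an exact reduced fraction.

p = (-1/3, 3, -2)

T1 = [1 0 0 3; 0 1 0 -6; 0 0 1 -6; 0 0 0 1]
T2·T1 = [1 0 0 7; 0 1 0 0; 0 0 1 -2; 0 0 0 1]
T3·…·T1 = [3/2 0 0 21/2; 0 -2 0 0; 0 0 -3 6; 0 0 0 1]
T4·…·T1 = [3/2 0 0 21/2; 0 16/17 -45/17 90/17; 0 30/17 24/17 -48/17; 0 0 0 1]
T5·…·T1 = [3/2 -15/17 -12/17 405/34; 0 16/17 -45/17 90/17; 0 30/17 24/17 -48/17; 0 0 0 1]
T6·…·T1 = [3/2 -15/17 -12/17 405/34; 0 16/17 -45/17 90/17; 0 14/17 69/17 -138/17; 0 0 0 1]
det M = 9; M⁻¹ = [2/3 1/3 1/3 -7; 0 23/34 15/34 0; 0 -7/51 8/51 2; 0 0 0 1]
M⁻¹ · (173/17, 228/17, -234/17)ᵀ = (-1/3, 3, -2)ᵀ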